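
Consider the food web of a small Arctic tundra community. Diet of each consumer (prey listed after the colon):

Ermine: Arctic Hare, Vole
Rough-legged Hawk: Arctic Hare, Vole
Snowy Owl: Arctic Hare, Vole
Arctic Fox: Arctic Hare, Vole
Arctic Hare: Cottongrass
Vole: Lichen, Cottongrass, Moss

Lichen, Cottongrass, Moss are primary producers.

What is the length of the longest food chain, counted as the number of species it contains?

One longest chain: Cottongrass → Arctic Hare → Ermine.
It has 3 species and 2 links.

3 species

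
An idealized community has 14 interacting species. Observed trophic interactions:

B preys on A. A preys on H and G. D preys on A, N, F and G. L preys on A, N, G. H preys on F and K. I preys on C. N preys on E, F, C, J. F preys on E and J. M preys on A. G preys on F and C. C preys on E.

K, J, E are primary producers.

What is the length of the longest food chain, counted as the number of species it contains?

One longest chain: J → F → G → A → D.
It has 5 species and 4 links.

5 species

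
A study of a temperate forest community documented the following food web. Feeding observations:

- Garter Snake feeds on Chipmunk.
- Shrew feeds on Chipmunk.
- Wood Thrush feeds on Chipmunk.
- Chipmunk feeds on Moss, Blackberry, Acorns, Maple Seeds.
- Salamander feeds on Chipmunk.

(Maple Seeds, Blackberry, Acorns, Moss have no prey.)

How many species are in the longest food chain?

3 species

One longest chain: Maple Seeds → Chipmunk → Wood Thrush.
It has 3 species and 2 links.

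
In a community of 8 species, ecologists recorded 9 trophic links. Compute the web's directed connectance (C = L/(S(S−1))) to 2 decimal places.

The web has S = 8 species and L = 9 feeding links.
C = L / (S(S−1)) = 9 / 56 = 0.1607 ≈ 0.16.

C = 0.16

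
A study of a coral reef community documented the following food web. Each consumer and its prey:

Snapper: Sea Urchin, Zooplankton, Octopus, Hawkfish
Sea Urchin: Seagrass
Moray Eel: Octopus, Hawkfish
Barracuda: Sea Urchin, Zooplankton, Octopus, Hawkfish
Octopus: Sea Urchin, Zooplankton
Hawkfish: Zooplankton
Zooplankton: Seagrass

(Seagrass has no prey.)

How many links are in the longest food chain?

One longest chain: Seagrass → Sea Urchin → Octopus → Moray Eel.
It has 4 species and 3 links.

3 links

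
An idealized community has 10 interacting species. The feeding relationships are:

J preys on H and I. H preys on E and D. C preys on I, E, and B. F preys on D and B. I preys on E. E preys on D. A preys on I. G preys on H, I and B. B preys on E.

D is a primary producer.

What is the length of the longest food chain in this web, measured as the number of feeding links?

3 links

One longest chain: D → E → I → A.
It has 4 species and 3 links.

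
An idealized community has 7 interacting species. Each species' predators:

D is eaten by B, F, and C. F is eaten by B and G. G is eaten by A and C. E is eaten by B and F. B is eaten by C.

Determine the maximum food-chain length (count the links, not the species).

One longest chain: D → F → G → A.
It has 4 species and 3 links.

3 links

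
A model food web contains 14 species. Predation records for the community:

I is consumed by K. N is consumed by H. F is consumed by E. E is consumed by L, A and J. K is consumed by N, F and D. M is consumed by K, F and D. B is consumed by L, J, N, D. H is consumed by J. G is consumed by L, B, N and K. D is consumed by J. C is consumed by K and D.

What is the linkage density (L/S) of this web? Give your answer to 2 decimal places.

There are L = 24 links among S = 14 species.
L/S = 24/14 = 1.7143 ≈ 1.71.

L/S = 1.71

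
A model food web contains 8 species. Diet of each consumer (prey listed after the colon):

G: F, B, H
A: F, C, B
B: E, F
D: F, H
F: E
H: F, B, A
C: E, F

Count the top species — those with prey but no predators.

Top species (has prey, but nothing eats it): G, D.
Count: 2.

2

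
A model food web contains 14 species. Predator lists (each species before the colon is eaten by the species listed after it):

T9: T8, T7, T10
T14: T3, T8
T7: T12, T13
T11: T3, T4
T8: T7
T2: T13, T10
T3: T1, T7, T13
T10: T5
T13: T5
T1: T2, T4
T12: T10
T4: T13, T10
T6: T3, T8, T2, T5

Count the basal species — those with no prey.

4

Basal species (no prey listed): T6, T9, T11, T14.
Count: 4.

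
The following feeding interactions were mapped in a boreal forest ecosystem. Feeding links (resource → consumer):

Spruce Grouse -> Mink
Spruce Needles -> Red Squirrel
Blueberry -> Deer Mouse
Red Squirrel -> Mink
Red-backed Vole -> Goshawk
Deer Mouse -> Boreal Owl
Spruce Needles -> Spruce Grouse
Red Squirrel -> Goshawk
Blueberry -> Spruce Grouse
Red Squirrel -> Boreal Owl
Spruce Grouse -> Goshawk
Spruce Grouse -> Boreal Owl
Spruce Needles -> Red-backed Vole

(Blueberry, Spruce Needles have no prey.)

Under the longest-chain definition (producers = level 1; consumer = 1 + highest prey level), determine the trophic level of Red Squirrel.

Trophic level 2

Spruce Needles is a producer → level 1.
Red Squirrel eats Spruce Needles → level 2.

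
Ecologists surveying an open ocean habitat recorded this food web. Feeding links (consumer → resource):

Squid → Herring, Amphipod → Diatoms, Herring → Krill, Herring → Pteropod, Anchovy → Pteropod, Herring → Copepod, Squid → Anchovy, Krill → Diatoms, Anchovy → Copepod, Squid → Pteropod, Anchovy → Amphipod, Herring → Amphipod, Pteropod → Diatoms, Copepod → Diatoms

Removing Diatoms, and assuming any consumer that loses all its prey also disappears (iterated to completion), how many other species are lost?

Remove Diatoms.
Round 1: Amphipod (all prey gone), Krill (all prey gone), Copepod (all prey gone), Pteropod (all prey gone) → extinct.
Round 2: Anchovy (all prey gone), Herring (all prey gone) → extinct.
Round 3: Squid (all prey gone) → extinct.
No further losses. Total secondary extinctions: 7.

7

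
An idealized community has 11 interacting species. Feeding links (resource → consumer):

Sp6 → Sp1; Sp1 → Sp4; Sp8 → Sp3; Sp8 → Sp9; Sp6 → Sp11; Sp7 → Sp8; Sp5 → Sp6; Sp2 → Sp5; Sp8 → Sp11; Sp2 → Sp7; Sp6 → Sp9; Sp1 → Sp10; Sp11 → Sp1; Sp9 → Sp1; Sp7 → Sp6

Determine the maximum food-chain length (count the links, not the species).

One longest chain: Sp2 → Sp7 → Sp8 → Sp11 → Sp1 → Sp10.
It has 6 species and 5 links.

5 links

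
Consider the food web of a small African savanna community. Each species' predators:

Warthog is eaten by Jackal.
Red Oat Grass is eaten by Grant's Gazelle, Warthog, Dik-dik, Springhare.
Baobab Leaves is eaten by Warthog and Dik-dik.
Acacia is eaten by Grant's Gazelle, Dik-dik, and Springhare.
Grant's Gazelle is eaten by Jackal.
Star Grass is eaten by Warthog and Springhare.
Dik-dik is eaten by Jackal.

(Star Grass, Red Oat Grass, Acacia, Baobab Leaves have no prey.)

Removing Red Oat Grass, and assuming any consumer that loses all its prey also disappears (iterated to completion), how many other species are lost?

Remove Red Oat Grass.
Every predator of it retains at least one other prey: Dik-dik still has Acacia, Baobab Leaves; Grant's Gazelle still has Acacia; Warthog still has Star Grass, Baobab Leaves; Springhare still has Star Grass, Acacia.
No consumer loses all prey, so no secondary extinctions occur.

0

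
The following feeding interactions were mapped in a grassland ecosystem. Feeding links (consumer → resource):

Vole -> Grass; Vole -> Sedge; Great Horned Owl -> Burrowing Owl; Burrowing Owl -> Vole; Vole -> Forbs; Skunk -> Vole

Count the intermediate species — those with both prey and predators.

2

Intermediate species (has both prey and predators): Vole, Burrowing Owl.
Count: 2.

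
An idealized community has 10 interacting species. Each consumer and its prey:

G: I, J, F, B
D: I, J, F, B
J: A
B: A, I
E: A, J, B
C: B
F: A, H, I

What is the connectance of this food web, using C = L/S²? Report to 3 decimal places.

The web has S = 10 species and L = 18 feeding links.
C = L / S² = 18 / 100 = 0.1800 ≈ 0.180.

C = 0.180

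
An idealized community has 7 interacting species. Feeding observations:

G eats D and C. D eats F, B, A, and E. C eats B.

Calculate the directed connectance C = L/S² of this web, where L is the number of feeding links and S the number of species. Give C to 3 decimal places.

The web has S = 7 species and L = 7 feeding links.
C = L / S² = 7 / 49 = 0.1429 ≈ 0.143.

C = 0.143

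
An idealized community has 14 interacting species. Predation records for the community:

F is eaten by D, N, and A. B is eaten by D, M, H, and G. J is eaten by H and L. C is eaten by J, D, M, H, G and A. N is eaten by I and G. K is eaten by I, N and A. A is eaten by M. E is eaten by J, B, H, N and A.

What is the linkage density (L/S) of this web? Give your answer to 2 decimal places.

L/S = 1.86

There are L = 26 links among S = 14 species.
L/S = 26/14 = 1.8571 ≈ 1.86.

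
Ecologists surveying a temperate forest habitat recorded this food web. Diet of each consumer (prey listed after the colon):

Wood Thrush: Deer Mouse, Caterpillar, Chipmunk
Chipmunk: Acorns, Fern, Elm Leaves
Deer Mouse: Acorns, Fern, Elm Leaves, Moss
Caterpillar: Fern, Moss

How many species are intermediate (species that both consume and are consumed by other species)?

Intermediate species (has both prey and predators): Deer Mouse, Caterpillar, Chipmunk.
Count: 3.

3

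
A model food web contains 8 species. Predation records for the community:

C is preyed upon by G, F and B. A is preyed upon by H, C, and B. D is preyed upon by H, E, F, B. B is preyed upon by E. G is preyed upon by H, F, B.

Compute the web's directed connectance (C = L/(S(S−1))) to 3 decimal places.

C = 0.250

The web has S = 8 species and L = 14 feeding links.
C = L / (S(S−1)) = 14 / 56 = 0.2500 ≈ 0.250.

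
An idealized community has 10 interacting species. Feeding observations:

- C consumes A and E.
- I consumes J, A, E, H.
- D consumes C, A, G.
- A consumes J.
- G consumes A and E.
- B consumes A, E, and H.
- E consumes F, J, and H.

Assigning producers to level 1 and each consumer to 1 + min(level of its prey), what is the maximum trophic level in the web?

3

Producers (level 1): F, H, J.
Following each consumer down to its lowest-level prey: F → E → G (levels 1 through 3).
All prey of G (E 2, A 2) are at level 2 or above, so G is at level 1 + 2 = 3.
Every consumer has at least one prey at level 2 or below, so none exceeds level 3.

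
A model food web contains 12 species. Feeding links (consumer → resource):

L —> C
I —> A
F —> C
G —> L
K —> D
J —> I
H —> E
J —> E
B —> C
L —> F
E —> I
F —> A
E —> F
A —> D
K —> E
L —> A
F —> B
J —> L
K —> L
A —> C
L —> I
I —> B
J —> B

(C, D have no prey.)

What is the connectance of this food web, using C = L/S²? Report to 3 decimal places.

C = 0.160

The web has S = 12 species and L = 23 feeding links.
C = L / S² = 23 / 144 = 0.1597 ≈ 0.160.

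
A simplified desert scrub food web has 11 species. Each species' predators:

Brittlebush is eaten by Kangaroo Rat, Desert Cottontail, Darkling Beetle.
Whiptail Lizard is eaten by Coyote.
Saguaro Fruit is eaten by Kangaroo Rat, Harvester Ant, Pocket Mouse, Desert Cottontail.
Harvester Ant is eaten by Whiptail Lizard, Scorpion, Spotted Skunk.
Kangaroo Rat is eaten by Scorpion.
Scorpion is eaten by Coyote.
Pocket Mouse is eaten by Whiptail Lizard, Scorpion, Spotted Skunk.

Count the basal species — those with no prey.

2

Basal species (no prey listed): Saguaro Fruit, Brittlebush.
Count: 2.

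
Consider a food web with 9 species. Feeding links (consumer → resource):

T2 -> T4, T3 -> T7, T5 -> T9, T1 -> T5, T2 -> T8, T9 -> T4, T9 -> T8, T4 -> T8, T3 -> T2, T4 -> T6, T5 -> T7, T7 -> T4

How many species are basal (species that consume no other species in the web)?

Basal species (no prey listed): T8, T6.
Count: 2.

2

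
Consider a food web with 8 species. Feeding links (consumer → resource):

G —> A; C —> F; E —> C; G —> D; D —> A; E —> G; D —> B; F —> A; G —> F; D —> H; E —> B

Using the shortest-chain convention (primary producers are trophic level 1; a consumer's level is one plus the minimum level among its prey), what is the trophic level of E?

B is a producer → level 1.
E eats B → level 2.

Trophic level 2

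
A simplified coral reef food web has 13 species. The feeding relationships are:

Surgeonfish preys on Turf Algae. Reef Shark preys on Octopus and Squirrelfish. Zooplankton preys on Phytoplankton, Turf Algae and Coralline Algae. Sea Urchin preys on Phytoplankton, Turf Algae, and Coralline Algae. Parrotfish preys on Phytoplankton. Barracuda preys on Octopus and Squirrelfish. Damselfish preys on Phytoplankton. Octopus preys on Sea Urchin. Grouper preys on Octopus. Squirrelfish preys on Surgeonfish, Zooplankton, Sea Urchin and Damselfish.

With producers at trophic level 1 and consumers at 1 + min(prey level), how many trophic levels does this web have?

Producers (level 1): Turf Algae, Coralline Algae, Phytoplankton.
Following each consumer down to its lowest-level prey: Turf Algae → Sea Urchin → Octopus → Barracuda (levels 1 through 4).
All prey of Barracuda (Octopus 3, Squirrelfish 3) are at level 3 or above, so Barracuda is at level 1 + 3 = 4.
Every consumer has at least one prey at level 3 or below, so none exceeds level 4.

4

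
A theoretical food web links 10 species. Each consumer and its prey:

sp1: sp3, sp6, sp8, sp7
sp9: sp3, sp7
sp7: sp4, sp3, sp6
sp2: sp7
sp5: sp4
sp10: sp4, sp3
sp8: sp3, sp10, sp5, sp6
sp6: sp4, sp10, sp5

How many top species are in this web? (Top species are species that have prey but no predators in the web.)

3

Top species (has prey, but nothing eats it): sp9, sp2, sp1.
Count: 3.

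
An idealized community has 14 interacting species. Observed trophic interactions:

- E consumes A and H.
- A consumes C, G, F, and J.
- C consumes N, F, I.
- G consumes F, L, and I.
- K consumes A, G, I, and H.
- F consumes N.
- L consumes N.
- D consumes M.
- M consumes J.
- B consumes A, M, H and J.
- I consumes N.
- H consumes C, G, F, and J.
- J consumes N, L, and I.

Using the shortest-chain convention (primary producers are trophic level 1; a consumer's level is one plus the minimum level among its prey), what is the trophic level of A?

Trophic level 3

N is a producer → level 1.
F eats N → level 2.
A eats F → level 3.
No prey of A is below level 2, so 3 is the minimum.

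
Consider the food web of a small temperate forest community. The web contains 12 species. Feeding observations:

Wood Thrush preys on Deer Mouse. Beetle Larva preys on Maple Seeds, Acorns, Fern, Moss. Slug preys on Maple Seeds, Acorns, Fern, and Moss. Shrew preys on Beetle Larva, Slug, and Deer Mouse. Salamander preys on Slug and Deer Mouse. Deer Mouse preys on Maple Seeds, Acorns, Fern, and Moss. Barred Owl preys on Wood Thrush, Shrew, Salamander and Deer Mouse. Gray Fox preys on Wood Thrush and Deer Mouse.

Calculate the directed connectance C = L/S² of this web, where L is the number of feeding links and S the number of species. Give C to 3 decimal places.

The web has S = 12 species and L = 24 feeding links.
C = L / S² = 24 / 144 = 0.1667 ≈ 0.167.

C = 0.167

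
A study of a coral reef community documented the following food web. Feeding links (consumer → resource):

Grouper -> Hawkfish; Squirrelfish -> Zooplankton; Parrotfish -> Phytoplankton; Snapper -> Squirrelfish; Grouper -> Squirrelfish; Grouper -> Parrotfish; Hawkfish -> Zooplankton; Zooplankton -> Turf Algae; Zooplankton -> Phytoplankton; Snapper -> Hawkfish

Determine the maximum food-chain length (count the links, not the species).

One longest chain: Phytoplankton → Zooplankton → Squirrelfish → Grouper.
It has 4 species and 3 links.

3 links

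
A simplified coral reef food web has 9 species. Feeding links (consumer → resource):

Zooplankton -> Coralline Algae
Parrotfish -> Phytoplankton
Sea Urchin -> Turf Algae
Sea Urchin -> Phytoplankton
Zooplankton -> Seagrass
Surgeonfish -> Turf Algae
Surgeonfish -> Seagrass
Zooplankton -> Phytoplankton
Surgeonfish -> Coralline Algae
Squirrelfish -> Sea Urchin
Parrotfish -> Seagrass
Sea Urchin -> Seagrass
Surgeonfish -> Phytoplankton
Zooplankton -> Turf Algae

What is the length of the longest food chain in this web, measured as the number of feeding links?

2 links

One longest chain: Phytoplankton → Sea Urchin → Squirrelfish.
It has 3 species and 2 links.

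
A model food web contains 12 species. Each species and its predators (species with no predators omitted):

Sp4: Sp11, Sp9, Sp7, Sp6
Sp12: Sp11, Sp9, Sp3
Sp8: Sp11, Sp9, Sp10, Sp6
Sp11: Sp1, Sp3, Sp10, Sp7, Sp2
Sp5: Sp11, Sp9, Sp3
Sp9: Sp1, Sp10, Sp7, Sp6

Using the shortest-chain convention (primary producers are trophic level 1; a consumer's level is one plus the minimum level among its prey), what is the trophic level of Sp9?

Sp5 is a producer → level 1.
Sp9 eats Sp5 → level 2.

Trophic level 2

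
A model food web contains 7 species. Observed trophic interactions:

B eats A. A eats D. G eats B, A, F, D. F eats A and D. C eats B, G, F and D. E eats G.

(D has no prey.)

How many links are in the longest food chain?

4 links

One longest chain: D → A → B → G → C.
It has 5 species and 4 links.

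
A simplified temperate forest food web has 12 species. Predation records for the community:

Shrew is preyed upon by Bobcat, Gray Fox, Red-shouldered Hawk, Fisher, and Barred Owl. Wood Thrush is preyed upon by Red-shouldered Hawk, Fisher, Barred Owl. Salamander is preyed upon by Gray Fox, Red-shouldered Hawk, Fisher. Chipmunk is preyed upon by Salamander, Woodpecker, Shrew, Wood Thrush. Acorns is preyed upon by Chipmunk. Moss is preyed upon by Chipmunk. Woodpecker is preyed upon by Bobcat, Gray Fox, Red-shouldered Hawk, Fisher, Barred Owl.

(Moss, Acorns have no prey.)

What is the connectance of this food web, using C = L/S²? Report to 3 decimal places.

C = 0.153

The web has S = 12 species and L = 22 feeding links.
C = L / S² = 22 / 144 = 0.1528 ≈ 0.153.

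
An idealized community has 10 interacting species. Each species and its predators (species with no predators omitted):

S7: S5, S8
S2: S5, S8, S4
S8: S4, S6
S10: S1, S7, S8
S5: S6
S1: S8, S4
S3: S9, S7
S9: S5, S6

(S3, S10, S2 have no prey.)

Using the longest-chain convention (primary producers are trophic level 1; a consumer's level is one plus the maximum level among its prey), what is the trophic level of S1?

S10 is a producer → level 1.
S1 eats S10 → level 2.

Trophic level 2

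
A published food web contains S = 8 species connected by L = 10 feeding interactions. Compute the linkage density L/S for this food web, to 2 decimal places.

There are L = 10 links among S = 8 species.
L/S = 10/8 = 1.2500 ≈ 1.25.

L/S = 1.25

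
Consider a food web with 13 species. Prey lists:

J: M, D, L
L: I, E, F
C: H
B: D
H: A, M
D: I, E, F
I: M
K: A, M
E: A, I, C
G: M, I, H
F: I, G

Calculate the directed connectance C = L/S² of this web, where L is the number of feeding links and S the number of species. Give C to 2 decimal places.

C = 0.14

The web has S = 13 species and L = 24 feeding links.
C = L / S² = 24 / 169 = 0.1420 ≈ 0.14.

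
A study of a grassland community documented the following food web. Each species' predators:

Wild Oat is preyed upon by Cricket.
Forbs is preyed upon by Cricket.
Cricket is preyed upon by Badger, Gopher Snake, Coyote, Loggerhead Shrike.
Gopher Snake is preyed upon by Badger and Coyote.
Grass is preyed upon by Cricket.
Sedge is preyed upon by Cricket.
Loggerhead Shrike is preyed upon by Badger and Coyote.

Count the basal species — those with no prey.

4

Basal species (no prey listed): Sedge, Grass, Forbs, Wild Oat.
Count: 4.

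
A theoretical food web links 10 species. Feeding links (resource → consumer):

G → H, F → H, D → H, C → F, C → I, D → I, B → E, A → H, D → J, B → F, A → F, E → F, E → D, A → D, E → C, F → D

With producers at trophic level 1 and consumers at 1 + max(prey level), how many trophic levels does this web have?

6

Producers (level 1): A, B, G.
B → E → C → F → D → J gives J level 6.
No species has a prey at level 6, so no species reaches level 7.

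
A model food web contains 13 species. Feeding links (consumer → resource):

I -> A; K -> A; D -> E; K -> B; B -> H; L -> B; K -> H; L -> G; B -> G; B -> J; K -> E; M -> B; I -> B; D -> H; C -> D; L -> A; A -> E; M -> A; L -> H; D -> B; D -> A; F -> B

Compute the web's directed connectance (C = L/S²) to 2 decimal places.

C = 0.13

The web has S = 13 species and L = 22 feeding links.
C = L / S² = 22 / 169 = 0.1302 ≈ 0.13.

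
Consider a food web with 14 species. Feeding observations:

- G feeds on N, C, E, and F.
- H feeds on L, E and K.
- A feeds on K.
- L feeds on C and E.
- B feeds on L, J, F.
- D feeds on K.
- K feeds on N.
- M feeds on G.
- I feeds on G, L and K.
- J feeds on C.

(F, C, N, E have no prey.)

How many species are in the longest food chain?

3 species

One longest chain: N → K → A.
It has 3 species and 2 links.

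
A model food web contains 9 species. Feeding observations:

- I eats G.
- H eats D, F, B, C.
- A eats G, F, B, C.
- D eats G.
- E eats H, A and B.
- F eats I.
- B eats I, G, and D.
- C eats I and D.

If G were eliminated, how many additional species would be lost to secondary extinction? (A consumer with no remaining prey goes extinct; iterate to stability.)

Remove G.
Round 1: I (all prey gone), D (all prey gone) → extinct.
Round 2: C (all prey gone), B (all prey gone), F (all prey gone) → extinct.
Round 3: A (all prey gone), H (all prey gone) → extinct.
Round 4: E (all prey gone) → extinct.
No further losses. Total secondary extinctions: 8.

8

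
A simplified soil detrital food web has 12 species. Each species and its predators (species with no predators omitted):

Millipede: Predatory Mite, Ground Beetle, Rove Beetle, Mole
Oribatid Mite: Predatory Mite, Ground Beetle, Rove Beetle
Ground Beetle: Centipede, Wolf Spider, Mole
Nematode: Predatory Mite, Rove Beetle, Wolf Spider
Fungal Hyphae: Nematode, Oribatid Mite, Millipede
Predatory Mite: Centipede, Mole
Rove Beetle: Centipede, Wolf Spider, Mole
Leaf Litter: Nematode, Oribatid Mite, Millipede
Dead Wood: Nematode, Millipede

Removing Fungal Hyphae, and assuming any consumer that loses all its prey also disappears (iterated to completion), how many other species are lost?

0

Remove Fungal Hyphae.
Every predator of it retains at least one other prey: Nematode still has Dead Wood, Leaf Litter; Oribatid Mite still has Leaf Litter; Millipede still has Dead Wood, Leaf Litter.
No consumer loses all prey, so no secondary extinctions occur.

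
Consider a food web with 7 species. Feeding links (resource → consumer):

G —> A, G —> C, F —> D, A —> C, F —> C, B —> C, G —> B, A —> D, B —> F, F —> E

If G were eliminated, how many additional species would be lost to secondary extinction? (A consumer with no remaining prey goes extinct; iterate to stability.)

Remove G.
Round 1: A (all prey gone), B (all prey gone) → extinct.
Round 2: F (all prey gone) → extinct.
Round 3: D (all prey gone), C (all prey gone), E (all prey gone) → extinct.
No further losses. Total secondary extinctions: 6.

6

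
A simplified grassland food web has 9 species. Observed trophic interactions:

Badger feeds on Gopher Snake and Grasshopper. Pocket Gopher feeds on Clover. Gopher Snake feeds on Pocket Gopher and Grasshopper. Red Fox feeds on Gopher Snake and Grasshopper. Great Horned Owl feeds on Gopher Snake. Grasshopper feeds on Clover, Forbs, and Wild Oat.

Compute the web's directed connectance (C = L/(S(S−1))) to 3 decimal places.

C = 0.153

The web has S = 9 species and L = 11 feeding links.
C = L / (S(S−1)) = 11 / 72 = 0.1528 ≈ 0.153.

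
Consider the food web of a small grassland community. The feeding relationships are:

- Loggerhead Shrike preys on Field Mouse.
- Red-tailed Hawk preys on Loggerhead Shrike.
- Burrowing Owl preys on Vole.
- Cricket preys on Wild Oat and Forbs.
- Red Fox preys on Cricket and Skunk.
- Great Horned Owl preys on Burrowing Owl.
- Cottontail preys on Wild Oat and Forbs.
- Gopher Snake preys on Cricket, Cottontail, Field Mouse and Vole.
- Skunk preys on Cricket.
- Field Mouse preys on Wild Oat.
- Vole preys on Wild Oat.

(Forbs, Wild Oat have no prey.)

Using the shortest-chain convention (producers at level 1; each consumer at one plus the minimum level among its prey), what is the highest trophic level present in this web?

4

Producers (level 1): Forbs, Wild Oat.
Following each consumer down to its lowest-level prey: Wild Oat → Field Mouse → Loggerhead Shrike → Red-tailed Hawk (levels 1 through 4).
All prey of Red-tailed Hawk (Loggerhead Shrike 3) are at level 3 or above, so Red-tailed Hawk is at level 1 + 3 = 4.
Every consumer has at least one prey at level 3 or below, so none exceeds level 4.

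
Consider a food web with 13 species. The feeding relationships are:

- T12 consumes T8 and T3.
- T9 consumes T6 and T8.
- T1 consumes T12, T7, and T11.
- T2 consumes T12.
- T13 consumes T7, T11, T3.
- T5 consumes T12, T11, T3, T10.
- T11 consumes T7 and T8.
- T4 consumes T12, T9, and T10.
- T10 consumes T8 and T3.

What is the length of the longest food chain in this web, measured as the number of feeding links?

One longest chain: T3 → T10 → T5.
It has 3 species and 2 links.

2 links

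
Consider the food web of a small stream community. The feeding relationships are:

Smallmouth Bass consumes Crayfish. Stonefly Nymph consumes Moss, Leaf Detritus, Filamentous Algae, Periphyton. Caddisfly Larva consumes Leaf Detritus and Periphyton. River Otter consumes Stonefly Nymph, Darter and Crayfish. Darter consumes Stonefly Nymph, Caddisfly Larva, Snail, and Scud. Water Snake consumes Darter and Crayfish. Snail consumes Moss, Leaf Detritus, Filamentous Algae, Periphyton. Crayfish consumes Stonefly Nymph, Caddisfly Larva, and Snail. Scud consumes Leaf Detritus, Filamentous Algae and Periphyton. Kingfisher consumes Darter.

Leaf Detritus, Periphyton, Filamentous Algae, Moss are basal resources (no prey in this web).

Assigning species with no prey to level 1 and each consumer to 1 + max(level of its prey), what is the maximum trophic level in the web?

4

Basal resources (level 1): Leaf Detritus, Periphyton, Filamentous Algae, Moss.
Leaf Detritus → Snail → Darter → Kingfisher gives Kingfisher level 4.
No species has a prey at level 4, so no species reaches level 5.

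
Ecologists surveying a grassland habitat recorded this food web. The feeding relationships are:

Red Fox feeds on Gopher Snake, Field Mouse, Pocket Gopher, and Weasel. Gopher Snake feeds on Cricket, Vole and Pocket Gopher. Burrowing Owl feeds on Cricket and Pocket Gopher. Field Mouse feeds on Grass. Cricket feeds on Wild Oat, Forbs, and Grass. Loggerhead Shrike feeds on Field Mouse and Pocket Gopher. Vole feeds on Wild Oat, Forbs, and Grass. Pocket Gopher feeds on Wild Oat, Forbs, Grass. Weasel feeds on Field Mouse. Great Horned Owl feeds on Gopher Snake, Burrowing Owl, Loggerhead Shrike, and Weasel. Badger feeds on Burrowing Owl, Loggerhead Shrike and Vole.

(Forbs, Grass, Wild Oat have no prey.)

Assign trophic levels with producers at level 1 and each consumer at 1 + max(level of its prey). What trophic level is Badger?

Grass is a producer → level 1.
Field Mouse eats Grass → level 2.
Loggerhead Shrike eats Field Mouse (level 2); other prey at levels: Pocket Gopher 2 → level 3.
Badger eats Loggerhead Shrike (level 3); other prey at levels: Vole 2, Burrowing Owl 3 → level 4.

Trophic level 4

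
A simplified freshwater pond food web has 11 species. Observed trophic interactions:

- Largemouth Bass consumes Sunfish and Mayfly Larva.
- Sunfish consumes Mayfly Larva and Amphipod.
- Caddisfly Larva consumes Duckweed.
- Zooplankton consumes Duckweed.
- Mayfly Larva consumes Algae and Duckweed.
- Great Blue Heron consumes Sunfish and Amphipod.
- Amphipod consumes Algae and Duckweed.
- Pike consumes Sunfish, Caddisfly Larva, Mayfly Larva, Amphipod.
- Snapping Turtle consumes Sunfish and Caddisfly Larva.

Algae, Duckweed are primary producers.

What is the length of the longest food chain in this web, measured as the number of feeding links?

One longest chain: Algae → Amphipod → Sunfish → Snapping Turtle.
It has 4 species and 3 links.

3 links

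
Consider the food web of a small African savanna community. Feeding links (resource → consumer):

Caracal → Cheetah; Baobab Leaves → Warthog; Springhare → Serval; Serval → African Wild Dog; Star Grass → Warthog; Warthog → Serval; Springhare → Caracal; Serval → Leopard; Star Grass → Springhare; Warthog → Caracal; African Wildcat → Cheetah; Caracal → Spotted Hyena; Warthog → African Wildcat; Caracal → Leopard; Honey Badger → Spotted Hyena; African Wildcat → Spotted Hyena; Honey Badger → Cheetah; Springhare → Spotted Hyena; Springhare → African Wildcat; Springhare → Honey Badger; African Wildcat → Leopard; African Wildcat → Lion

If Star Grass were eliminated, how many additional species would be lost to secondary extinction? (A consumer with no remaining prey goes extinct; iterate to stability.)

2

Remove Star Grass.
Round 1: Springhare (all prey gone) → extinct.
Round 2: Honey Badger (all prey gone) → extinct.
No further losses. Total secondary extinctions: 2.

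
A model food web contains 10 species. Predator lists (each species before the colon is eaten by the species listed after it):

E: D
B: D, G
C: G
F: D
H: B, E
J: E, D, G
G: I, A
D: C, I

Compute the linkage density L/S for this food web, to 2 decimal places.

L/S = 1.40

There are L = 14 links among S = 10 species.
L/S = 14/10 = 1.4000 ≈ 1.40.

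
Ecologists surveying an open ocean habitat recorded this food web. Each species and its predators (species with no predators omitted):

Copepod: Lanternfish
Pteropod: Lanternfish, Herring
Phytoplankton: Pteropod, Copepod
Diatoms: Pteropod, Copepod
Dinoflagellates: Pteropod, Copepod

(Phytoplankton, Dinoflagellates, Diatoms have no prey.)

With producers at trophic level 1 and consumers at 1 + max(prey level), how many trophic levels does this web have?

3

Producers (level 1): Phytoplankton, Dinoflagellates, Diatoms.
Phytoplankton → Pteropod → Lanternfish gives Lanternfish level 3.
No species has a prey at level 3, so no species reaches level 4.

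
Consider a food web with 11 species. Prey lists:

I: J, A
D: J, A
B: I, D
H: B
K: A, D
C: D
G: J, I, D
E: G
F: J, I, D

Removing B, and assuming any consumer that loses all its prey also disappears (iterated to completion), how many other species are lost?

Remove B.
Round 1: H (all prey gone) → extinct.
No further losses. Total secondary extinctions: 1.

1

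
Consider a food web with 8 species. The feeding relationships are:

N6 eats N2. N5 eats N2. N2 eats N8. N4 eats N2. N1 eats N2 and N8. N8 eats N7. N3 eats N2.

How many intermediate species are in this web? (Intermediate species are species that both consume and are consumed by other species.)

Intermediate species (has both prey and predators): N8, N2.
Count: 2.

2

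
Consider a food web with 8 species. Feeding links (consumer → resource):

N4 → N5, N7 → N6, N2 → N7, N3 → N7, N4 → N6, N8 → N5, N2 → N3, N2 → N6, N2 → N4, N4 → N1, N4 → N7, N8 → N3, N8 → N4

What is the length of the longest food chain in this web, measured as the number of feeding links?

3 links

One longest chain: N6 → N7 → N3 → N8.
It has 4 species and 3 links.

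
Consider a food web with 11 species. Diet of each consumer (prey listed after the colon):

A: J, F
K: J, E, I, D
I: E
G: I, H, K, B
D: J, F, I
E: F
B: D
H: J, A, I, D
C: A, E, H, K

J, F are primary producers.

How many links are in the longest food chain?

One longest chain: F → E → I → D → H → C.
It has 6 species and 5 links.

5 links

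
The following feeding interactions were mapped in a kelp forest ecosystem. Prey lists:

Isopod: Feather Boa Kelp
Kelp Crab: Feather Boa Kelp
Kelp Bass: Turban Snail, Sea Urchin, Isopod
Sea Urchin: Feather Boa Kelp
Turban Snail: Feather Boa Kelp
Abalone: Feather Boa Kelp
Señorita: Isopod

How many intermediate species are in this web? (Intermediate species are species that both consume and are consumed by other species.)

3

Intermediate species (has both prey and predators): Turban Snail, Sea Urchin, Isopod.
Count: 3.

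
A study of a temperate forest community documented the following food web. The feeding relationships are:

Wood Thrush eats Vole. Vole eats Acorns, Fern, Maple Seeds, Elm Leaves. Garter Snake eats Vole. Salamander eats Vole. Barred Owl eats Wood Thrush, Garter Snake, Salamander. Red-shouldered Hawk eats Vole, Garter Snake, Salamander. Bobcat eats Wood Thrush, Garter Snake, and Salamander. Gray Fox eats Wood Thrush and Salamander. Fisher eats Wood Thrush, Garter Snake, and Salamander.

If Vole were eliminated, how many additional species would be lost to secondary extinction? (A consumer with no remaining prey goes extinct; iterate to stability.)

Remove Vole.
Round 1: Salamander (all prey gone), Wood Thrush (all prey gone), Garter Snake (all prey gone) → extinct.
Round 2: Bobcat (all prey gone), Barred Owl (all prey gone), Red-shouldered Hawk (all prey gone), Gray Fox (all prey gone), Fisher (all prey gone) → extinct.
No further losses. Total secondary extinctions: 8.

8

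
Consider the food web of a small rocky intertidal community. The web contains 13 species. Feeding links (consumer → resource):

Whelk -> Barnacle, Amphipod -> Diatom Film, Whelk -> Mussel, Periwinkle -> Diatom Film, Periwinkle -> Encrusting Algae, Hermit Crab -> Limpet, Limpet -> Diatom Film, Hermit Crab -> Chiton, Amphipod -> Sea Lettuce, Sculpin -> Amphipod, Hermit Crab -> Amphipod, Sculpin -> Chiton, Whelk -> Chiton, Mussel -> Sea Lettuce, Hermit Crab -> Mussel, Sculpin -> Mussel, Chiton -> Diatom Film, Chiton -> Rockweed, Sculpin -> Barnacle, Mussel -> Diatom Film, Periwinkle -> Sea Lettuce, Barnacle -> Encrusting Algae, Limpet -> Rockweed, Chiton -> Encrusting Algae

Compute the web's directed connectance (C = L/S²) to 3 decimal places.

The web has S = 13 species and L = 24 feeding links.
C = L / S² = 24 / 169 = 0.1420 ≈ 0.142.

C = 0.142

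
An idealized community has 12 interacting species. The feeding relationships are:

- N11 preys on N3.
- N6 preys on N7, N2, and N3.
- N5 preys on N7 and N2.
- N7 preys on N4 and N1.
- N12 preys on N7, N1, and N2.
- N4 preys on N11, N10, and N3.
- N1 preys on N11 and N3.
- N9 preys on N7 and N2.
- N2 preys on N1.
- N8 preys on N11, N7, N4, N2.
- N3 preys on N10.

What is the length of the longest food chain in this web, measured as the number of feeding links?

5 links

One longest chain: N10 → N3 → N11 → N1 → N2 → N8.
It has 6 species and 5 links.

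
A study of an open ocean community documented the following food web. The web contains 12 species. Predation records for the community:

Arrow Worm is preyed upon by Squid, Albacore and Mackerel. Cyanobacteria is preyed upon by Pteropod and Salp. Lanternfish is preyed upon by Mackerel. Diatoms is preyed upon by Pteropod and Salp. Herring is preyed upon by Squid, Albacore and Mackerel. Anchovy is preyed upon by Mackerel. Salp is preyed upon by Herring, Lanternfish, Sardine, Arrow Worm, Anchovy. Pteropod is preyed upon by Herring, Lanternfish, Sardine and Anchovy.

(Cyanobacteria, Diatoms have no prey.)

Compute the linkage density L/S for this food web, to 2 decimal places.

L/S = 1.75

There are L = 21 links among S = 12 species.
L/S = 21/12 = 1.7500 ≈ 1.75.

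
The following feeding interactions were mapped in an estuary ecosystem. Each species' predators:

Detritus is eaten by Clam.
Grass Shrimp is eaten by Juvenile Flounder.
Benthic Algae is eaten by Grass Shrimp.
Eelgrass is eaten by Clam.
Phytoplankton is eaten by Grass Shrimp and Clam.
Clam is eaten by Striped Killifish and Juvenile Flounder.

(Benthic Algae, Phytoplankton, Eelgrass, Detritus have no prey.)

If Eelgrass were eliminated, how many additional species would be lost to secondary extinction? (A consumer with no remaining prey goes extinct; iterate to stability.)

Remove Eelgrass.
Every predator of it retains at least one other prey: Clam still has Phytoplankton, Detritus.
No consumer loses all prey, so no secondary extinctions occur.

0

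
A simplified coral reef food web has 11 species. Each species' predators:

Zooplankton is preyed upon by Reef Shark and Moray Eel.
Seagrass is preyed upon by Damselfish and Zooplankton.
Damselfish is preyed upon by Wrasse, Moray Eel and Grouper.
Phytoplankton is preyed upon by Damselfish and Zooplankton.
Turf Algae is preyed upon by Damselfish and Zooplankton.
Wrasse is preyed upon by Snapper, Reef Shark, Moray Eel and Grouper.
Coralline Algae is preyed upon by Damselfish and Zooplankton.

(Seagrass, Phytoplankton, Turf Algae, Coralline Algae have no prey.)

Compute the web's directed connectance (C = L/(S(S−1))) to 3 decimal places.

The web has S = 11 species and L = 17 feeding links.
C = L / (S(S−1)) = 17 / 110 = 0.1545 ≈ 0.155.

C = 0.155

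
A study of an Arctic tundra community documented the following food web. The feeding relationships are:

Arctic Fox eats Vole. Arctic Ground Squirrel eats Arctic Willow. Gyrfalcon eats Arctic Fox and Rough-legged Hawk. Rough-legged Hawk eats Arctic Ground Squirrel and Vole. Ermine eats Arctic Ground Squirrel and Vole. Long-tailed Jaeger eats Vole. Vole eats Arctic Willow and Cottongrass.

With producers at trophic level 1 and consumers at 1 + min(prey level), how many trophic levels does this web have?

4

Producers (level 1): Arctic Willow, Cottongrass.
Following each consumer down to its lowest-level prey: Arctic Willow → Arctic Ground Squirrel → Rough-legged Hawk → Gyrfalcon (levels 1 through 4).
All prey of Gyrfalcon (Rough-legged Hawk 3, Arctic Fox 3) are at level 3 or above, so Gyrfalcon is at level 1 + 3 = 4.
Every consumer has at least one prey at level 3 or below, so none exceeds level 4.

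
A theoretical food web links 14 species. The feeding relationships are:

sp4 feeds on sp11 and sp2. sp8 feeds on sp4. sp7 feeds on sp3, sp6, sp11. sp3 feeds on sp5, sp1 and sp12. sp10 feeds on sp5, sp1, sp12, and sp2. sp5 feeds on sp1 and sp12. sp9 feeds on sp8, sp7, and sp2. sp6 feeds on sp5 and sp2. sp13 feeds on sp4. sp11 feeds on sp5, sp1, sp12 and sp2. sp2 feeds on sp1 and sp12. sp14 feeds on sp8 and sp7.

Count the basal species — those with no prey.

Basal species (no prey listed): sp1, sp12.
Count: 2.

2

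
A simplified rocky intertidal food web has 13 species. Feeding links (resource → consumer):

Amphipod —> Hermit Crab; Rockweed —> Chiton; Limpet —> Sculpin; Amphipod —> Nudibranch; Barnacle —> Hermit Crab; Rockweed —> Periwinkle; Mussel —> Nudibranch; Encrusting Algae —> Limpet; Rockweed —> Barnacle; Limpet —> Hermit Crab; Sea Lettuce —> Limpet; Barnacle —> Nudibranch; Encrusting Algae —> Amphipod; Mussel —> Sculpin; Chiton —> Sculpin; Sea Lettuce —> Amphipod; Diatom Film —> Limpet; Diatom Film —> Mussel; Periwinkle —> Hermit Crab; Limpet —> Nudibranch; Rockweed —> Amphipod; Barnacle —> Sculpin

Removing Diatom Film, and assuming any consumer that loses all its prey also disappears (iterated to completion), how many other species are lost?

1

Remove Diatom Film.
Round 1: Mussel (all prey gone) → extinct.
No further losses. Total secondary extinctions: 1.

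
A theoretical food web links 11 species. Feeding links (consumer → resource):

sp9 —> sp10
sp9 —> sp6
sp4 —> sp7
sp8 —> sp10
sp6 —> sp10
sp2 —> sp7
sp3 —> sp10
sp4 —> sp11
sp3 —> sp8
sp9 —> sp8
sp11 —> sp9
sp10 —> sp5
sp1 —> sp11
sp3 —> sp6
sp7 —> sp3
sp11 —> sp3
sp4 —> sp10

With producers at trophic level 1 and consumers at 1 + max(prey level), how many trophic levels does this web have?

6

Producers (level 1): sp5.
sp5 → sp10 → sp6 → sp3 → sp11 → sp1 gives sp1 level 6.
No species has a prey at level 6, so no species reaches level 7.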